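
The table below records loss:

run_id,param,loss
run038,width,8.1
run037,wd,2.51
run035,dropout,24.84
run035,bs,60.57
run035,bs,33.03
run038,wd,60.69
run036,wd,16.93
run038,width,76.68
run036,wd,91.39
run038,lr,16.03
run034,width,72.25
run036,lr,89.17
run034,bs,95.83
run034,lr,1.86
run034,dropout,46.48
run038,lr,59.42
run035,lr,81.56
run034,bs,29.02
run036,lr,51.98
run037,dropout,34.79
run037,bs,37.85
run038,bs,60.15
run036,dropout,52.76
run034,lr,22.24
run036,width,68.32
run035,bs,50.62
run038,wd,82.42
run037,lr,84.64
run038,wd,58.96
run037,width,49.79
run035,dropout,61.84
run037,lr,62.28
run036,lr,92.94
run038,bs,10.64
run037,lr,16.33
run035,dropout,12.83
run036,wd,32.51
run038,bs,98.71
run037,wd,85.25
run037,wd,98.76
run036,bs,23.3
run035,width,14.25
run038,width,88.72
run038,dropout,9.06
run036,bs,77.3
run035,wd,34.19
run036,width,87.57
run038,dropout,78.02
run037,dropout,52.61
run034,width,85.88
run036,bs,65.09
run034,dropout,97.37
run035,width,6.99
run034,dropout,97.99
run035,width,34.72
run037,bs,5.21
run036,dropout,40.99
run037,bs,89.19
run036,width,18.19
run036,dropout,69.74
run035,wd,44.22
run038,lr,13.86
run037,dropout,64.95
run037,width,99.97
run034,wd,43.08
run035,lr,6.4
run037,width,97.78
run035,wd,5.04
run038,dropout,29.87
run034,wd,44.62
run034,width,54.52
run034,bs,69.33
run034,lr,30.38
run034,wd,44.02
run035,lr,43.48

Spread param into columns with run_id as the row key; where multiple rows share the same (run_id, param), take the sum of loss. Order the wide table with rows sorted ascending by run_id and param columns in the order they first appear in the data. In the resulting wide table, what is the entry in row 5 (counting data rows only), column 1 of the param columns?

With rows sorted ascending by run_id, row 5 is run_id=run038. param columns in first-appearance order: width, wd, dropout, bs, lr; column 1 is width.
Long rows with run_id=run038, param=width: 8.1 + 76.68 + 88.72 = 173.50.

173.50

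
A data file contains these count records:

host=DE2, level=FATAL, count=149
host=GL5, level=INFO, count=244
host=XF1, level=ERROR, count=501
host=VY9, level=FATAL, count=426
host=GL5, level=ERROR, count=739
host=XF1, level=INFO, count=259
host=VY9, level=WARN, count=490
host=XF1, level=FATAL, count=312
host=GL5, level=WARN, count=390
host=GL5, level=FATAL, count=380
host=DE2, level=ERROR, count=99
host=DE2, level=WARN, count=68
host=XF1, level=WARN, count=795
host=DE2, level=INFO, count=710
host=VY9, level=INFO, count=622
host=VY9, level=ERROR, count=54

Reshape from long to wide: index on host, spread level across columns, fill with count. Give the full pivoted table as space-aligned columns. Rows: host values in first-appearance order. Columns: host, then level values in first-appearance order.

Columns: host plus the 4 distinct level values (FATAL, INFO, ERROR, WARN).
For example, row DE2 column FATAL takes count=149 from the long row (DE2, FATAL).

host  FATAL  INFO  ERROR  WARN
DE2   149    710   99     68  
GL5   380    244   739    390 
XF1   312    259   501    795 
VY9   426    622   54     490 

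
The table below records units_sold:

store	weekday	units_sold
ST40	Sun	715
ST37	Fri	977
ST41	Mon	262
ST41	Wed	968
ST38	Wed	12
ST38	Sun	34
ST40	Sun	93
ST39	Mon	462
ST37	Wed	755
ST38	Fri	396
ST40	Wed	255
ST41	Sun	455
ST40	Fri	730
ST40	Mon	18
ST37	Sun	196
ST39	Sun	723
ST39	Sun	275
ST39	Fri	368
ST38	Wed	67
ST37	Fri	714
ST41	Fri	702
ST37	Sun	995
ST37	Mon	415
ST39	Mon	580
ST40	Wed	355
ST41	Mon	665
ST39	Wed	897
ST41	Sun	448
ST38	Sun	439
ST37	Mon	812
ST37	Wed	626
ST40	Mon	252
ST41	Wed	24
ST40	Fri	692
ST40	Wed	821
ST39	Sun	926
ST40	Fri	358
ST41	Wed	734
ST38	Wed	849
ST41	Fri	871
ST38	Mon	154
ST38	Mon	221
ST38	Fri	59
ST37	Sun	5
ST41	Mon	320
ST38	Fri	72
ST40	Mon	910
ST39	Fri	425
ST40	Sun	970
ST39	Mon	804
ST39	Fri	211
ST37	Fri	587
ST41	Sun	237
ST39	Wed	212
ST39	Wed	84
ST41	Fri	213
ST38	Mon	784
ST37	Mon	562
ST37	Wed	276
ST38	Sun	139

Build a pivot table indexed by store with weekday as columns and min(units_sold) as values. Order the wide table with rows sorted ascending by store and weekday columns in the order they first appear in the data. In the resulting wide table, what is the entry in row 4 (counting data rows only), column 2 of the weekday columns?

358

With rows sorted ascending by store, row 4 is store=ST40. weekday columns in first-appearance order: Sun, Fri, Mon, Wed; column 2 is Fri.
Long rows with store=ST40, weekday=Fri: min(730, 692, 358) = 358.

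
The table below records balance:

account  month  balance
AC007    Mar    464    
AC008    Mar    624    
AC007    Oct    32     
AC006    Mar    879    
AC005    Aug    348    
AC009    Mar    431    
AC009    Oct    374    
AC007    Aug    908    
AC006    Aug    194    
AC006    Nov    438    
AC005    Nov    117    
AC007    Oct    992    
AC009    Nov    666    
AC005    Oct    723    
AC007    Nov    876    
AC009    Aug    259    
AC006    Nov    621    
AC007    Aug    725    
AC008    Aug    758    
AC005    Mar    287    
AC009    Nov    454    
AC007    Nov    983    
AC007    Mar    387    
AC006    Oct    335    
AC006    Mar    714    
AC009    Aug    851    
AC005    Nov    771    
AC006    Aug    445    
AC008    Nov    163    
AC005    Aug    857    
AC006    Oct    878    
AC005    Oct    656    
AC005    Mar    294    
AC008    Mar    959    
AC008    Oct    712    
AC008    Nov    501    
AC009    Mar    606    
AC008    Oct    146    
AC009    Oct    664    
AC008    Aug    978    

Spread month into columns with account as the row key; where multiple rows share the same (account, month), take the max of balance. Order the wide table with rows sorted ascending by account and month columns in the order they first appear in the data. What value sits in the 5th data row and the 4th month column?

666

With rows sorted ascending by account, row 5 is account=AC009. month columns in first-appearance order: Mar, Oct, Aug, Nov; column 4 is Nov.
Long rows with account=AC009, month=Nov: max(666, 454) = 666.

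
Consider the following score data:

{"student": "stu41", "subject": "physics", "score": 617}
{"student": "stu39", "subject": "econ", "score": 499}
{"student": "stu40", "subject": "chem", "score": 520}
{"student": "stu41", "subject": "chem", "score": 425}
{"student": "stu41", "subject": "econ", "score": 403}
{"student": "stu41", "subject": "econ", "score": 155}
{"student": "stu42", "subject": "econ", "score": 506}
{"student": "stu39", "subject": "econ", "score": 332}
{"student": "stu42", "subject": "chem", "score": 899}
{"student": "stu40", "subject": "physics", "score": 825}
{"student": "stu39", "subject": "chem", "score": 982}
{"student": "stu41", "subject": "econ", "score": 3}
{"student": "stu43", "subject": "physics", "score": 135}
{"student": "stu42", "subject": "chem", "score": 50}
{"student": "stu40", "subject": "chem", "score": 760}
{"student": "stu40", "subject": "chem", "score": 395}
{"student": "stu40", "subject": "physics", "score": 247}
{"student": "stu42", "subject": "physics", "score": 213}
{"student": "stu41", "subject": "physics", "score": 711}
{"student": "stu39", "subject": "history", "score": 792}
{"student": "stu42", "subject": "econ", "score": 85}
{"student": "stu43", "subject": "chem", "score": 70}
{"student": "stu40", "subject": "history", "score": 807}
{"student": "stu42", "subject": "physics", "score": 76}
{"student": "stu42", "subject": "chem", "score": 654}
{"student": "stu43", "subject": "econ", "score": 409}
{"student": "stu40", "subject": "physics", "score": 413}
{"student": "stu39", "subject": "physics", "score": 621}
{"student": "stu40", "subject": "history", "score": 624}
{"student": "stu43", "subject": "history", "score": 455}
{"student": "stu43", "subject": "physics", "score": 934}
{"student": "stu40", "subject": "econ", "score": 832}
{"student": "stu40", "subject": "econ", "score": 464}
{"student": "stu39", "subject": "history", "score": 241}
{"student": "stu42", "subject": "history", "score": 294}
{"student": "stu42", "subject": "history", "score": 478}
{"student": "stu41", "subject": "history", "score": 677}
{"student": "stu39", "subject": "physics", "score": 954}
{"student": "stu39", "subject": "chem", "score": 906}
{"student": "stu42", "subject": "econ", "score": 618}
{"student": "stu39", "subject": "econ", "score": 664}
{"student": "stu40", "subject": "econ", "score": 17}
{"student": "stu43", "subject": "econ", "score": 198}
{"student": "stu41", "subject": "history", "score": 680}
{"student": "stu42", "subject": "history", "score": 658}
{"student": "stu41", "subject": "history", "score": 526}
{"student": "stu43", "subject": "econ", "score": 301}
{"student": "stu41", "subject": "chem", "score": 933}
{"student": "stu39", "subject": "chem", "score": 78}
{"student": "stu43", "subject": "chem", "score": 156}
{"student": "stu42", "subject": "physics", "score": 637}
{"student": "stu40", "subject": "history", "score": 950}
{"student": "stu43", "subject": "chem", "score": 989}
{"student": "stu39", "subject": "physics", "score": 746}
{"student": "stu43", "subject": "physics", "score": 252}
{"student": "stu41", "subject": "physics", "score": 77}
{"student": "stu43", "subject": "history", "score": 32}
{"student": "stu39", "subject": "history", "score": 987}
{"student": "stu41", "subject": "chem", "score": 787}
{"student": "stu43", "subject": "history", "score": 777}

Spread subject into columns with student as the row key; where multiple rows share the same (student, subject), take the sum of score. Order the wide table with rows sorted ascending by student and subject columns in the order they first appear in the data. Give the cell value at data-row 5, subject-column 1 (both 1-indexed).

With rows sorted ascending by student, row 5 is student=stu43. subject columns in first-appearance order: physics, econ, chem, history; column 1 is physics.
Long rows with student=stu43, subject=physics: 135 + 934 + 252 = 1321.

1321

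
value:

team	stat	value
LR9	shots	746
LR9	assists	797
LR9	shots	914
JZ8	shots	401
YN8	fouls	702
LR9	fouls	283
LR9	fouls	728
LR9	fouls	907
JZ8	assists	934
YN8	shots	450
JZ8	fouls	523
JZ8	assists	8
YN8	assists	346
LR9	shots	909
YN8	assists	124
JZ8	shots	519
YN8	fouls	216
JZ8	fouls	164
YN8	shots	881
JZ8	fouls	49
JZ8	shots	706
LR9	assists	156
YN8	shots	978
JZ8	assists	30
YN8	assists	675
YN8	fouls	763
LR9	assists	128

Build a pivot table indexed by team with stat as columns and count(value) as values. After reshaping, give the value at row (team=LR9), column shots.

Rows with team=LR9 and stat=shots: value values are 746, 914, 909.
3 rows match — count = 3.

3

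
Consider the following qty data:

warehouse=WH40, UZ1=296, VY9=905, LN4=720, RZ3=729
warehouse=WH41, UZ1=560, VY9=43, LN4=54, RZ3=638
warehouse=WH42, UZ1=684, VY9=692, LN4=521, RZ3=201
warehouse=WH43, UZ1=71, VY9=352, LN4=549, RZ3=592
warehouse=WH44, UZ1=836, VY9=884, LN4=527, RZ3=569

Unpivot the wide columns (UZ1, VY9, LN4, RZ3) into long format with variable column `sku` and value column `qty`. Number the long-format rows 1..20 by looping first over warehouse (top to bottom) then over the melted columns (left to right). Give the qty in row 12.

20 rows total (5 × 4). Row 12: index ⌊(12-1)/4⌋ = 2 into warehouse → WH42; (12-1) mod 4 = 3 into the melted columns → RZ3.
So row 12 is (WH42, RZ3, 201); qty = 201.

201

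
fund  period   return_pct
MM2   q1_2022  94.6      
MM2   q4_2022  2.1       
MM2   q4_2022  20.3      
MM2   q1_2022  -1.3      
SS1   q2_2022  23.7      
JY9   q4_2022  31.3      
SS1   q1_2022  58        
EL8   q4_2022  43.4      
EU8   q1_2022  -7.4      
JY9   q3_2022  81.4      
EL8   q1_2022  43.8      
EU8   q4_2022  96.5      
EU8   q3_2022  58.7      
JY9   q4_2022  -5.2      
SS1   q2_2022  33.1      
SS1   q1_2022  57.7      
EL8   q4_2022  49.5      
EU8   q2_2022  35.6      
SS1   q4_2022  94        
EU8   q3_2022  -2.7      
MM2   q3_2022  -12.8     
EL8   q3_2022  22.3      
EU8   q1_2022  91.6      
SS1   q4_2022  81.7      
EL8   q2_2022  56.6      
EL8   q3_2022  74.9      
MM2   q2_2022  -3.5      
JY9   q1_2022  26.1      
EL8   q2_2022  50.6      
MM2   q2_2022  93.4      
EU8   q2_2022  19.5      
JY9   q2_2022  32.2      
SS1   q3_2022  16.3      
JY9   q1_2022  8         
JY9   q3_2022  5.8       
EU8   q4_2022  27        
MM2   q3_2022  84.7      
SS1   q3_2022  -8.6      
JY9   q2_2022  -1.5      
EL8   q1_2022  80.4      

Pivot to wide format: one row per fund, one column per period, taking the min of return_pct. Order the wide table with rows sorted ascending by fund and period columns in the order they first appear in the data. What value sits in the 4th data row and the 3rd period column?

With rows sorted ascending by fund, row 4 is fund=MM2. period columns in first-appearance order: q1_2022, q4_2022, q2_2022, q3_2022; column 3 is q2_2022.
Long rows with fund=MM2, period=q2_2022: min(-3.5, 93.4) = -3.5.

-3.5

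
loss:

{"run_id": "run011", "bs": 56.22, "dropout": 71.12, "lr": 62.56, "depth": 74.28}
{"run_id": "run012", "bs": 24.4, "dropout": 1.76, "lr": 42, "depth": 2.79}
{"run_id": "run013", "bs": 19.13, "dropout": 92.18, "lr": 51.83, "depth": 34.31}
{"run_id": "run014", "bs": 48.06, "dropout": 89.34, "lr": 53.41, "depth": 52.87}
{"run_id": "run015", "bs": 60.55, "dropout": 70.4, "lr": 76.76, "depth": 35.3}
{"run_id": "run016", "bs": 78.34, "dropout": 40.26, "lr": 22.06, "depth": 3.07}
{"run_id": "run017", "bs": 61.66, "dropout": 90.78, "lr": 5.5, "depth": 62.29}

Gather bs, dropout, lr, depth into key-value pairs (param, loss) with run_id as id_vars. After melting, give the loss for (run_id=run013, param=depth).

34.31

Unpivoting turns each (run_id, wide-column) pair into one long row.
The wide cell at row run013, column depth holds 34.31, so the long row (run013, depth) has loss=34.31.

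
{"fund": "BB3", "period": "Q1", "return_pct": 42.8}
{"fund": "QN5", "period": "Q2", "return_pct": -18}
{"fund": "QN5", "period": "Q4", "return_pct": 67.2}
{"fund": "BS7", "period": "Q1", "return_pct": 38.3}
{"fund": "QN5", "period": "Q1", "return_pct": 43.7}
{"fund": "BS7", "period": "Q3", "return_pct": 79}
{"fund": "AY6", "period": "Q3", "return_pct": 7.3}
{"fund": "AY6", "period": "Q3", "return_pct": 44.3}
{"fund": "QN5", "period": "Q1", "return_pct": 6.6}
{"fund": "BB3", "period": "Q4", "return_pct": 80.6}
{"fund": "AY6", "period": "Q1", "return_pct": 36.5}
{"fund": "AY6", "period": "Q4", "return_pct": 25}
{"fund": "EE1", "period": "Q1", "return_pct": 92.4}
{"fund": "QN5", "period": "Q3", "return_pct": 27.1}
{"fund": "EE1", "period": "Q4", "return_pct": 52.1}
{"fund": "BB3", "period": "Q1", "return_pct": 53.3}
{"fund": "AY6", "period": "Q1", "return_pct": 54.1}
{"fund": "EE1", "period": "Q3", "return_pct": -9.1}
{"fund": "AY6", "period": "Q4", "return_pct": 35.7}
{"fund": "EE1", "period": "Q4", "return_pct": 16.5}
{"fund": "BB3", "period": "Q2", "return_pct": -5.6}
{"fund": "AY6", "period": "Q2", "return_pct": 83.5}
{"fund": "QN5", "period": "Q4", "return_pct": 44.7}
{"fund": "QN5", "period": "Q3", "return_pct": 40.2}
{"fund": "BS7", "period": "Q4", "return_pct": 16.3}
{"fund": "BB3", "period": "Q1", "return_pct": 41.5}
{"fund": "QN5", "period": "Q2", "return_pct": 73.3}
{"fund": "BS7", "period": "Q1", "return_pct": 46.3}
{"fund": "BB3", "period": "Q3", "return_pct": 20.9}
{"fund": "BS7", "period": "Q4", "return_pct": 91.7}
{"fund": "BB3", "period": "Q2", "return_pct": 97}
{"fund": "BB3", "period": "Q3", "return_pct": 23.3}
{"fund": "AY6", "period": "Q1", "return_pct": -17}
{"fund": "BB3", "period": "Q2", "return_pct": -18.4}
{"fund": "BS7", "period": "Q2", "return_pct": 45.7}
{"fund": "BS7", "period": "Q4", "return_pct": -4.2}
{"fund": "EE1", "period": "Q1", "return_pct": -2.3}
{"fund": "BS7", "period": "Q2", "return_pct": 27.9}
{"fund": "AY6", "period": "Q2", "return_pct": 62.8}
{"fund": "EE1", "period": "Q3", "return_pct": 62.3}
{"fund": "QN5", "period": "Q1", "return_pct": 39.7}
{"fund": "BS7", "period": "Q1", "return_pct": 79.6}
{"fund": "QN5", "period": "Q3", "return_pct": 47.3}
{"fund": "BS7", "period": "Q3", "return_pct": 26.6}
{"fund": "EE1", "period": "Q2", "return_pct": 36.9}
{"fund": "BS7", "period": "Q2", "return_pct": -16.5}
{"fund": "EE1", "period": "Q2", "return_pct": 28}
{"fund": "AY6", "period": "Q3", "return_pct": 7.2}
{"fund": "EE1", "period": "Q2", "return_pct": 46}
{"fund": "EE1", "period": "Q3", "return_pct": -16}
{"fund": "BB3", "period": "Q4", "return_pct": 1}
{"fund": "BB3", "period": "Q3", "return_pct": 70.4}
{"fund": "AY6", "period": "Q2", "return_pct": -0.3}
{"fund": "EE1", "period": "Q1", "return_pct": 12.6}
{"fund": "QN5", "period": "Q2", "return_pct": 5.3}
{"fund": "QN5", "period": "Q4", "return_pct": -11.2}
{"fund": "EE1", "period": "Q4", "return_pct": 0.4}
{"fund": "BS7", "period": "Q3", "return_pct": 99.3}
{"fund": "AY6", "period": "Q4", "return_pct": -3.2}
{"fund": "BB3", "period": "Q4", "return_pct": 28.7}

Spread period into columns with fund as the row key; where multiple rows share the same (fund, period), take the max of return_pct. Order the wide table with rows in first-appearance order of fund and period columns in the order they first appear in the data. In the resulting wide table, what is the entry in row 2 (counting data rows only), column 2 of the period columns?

With rows in first-appearance order of fund, row 2 is fund=QN5. period columns in first-appearance order: Q1, Q2, Q4, Q3; column 2 is Q2.
Long rows with fund=QN5, period=Q2: max(-18, 73.3, 5.3) = 73.3.

73.3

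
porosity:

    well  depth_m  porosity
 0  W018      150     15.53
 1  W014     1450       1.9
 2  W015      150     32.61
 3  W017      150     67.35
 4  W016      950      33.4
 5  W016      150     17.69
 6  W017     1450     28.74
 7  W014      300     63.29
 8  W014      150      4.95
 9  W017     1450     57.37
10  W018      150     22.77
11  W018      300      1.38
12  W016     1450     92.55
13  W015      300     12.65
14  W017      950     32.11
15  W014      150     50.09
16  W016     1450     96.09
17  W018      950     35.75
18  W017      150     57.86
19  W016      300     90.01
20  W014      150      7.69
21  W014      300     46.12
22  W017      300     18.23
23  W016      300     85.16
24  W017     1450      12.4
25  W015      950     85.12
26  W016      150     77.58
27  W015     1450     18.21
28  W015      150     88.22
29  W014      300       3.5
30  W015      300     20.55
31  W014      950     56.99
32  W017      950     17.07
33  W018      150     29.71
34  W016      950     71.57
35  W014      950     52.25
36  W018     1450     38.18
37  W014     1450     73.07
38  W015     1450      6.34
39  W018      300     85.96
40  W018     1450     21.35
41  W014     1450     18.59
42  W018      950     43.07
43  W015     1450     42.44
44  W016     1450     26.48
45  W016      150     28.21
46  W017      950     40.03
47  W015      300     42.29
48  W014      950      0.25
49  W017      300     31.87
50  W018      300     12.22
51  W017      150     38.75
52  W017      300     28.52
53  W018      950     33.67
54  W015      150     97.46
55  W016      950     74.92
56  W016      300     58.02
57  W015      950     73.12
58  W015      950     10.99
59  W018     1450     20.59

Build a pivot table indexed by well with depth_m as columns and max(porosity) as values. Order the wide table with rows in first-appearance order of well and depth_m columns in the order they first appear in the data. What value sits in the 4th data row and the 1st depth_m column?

67.35

With rows in first-appearance order of well, row 4 is well=W017. depth_m columns in first-appearance order: 150, 1450, 950, 300; column 1 is 150.
Long rows with well=W017, depth_m=150: max(67.35, 57.86, 38.75) = 67.35.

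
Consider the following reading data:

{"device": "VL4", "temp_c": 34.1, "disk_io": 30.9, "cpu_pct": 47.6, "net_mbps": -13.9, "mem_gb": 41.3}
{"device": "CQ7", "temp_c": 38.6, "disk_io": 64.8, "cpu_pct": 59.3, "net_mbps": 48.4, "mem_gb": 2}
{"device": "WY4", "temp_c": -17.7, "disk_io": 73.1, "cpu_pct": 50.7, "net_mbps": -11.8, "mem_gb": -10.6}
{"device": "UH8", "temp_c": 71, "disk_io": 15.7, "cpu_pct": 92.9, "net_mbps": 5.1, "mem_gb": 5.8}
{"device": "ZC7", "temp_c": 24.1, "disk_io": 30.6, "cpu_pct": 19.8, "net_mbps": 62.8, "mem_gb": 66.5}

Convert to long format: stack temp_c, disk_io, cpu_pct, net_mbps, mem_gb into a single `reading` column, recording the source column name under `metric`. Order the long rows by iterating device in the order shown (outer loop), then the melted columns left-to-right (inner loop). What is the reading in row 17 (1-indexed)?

15.7

25 rows total (5 × 5). Row 17: index ⌊(17-1)/5⌋ = 3 into device → UH8; (17-1) mod 5 = 1 into the melted columns → disk_io.
So row 17 is (UH8, disk_io, 15.7); reading = 15.7.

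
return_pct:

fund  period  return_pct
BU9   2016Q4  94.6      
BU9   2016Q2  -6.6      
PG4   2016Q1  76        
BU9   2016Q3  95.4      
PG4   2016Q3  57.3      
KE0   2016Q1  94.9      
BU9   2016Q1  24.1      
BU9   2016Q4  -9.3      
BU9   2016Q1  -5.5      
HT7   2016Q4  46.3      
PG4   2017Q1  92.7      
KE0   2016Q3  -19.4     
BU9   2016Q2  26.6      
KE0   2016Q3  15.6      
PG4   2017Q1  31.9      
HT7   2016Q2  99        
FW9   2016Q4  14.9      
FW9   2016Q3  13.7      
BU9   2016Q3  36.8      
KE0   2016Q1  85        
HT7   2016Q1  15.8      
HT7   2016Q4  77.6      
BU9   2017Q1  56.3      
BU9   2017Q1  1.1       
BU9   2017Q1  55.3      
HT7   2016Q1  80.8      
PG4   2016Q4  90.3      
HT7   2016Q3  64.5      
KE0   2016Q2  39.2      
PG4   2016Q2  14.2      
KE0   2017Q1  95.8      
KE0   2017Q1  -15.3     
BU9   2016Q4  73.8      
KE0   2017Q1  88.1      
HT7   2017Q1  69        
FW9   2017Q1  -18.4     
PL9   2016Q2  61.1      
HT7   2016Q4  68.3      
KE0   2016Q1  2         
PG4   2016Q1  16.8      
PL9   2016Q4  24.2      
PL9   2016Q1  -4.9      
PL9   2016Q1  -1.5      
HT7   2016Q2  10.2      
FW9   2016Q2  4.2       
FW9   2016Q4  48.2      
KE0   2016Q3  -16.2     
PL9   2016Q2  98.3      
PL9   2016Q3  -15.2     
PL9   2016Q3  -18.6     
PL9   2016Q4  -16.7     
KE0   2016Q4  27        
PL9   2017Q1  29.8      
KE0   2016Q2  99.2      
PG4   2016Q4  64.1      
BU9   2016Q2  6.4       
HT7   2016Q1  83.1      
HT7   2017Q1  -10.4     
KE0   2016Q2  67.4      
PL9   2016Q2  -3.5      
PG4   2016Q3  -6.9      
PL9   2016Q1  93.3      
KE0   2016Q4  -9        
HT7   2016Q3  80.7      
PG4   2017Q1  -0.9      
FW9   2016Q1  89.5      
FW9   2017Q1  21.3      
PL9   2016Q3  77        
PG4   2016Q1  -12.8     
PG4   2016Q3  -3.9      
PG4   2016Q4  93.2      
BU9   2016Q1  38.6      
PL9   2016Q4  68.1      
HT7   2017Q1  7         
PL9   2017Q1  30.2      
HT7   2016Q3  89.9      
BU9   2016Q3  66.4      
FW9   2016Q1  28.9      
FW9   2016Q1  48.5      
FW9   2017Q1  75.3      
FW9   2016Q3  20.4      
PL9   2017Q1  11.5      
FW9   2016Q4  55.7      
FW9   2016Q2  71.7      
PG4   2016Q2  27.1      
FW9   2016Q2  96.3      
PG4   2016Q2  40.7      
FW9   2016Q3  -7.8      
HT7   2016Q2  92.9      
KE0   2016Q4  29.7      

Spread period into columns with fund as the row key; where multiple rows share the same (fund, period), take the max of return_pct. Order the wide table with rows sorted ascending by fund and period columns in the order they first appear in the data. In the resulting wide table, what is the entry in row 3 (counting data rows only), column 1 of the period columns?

With rows sorted ascending by fund, row 3 is fund=HT7. period columns in first-appearance order: 2016Q4, 2016Q2, 2016Q1, 2016Q3, 2017Q1; column 1 is 2016Q4.
Long rows with fund=HT7, period=2016Q4: max(46.3, 77.6, 68.3) = 77.6.

77.6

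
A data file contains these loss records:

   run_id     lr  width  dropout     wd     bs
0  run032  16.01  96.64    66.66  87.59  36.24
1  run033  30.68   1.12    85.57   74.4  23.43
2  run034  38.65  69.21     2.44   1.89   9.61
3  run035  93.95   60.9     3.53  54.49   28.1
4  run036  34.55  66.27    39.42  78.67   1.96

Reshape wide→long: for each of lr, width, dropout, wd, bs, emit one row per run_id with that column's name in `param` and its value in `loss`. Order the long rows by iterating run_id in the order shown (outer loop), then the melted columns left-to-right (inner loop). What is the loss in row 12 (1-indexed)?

69.21

25 rows total (5 × 5). Row 12: index ⌊(12-1)/5⌋ = 2 into run_id → run034; (12-1) mod 5 = 1 into the melted columns → width.
So row 12 is (run034, width, 69.21); loss = 69.21.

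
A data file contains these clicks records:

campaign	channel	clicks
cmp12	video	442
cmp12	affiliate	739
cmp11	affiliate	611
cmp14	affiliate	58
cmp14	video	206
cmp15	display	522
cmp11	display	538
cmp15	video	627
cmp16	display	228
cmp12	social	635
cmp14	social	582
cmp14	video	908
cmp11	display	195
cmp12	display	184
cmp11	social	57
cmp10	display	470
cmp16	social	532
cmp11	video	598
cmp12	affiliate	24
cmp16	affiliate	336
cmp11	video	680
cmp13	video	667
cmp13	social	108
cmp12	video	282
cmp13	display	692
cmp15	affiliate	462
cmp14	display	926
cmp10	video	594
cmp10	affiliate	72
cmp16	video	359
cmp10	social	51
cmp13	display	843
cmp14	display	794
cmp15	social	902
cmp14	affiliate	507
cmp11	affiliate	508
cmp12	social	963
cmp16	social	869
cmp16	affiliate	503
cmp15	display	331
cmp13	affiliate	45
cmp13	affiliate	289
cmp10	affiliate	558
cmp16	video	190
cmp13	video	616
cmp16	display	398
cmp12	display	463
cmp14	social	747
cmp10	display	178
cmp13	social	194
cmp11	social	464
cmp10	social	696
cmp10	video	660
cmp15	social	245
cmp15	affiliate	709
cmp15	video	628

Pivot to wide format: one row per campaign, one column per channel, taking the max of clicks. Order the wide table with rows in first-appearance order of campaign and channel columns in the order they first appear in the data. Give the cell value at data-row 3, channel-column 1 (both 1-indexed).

908

With rows in first-appearance order of campaign, row 3 is campaign=cmp14. channel columns in first-appearance order: video, affiliate, display, social; column 1 is video.
Long rows with campaign=cmp14, channel=video: max(206, 908) = 908.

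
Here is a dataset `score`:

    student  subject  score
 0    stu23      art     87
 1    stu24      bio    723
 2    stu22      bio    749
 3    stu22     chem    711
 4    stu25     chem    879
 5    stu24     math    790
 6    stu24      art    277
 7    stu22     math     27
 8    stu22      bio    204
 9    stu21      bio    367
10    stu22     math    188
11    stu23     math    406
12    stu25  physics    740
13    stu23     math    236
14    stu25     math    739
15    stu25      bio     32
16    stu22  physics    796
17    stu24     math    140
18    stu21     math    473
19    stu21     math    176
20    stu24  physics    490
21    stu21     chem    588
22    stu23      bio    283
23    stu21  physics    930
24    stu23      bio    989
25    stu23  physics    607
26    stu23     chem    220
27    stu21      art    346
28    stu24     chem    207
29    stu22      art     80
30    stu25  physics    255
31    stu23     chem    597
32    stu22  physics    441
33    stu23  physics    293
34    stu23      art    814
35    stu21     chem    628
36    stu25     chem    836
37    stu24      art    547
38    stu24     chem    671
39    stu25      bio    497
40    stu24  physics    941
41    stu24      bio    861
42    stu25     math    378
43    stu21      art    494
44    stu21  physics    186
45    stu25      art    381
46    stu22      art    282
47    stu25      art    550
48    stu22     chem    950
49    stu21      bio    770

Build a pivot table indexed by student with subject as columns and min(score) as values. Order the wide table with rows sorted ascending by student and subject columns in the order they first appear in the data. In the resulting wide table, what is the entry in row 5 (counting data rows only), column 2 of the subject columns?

With rows sorted ascending by student, row 5 is student=stu25. subject columns in first-appearance order: art, bio, chem, math, physics; column 2 is bio.
Long rows with student=stu25, subject=bio: min(32, 497) = 32.

32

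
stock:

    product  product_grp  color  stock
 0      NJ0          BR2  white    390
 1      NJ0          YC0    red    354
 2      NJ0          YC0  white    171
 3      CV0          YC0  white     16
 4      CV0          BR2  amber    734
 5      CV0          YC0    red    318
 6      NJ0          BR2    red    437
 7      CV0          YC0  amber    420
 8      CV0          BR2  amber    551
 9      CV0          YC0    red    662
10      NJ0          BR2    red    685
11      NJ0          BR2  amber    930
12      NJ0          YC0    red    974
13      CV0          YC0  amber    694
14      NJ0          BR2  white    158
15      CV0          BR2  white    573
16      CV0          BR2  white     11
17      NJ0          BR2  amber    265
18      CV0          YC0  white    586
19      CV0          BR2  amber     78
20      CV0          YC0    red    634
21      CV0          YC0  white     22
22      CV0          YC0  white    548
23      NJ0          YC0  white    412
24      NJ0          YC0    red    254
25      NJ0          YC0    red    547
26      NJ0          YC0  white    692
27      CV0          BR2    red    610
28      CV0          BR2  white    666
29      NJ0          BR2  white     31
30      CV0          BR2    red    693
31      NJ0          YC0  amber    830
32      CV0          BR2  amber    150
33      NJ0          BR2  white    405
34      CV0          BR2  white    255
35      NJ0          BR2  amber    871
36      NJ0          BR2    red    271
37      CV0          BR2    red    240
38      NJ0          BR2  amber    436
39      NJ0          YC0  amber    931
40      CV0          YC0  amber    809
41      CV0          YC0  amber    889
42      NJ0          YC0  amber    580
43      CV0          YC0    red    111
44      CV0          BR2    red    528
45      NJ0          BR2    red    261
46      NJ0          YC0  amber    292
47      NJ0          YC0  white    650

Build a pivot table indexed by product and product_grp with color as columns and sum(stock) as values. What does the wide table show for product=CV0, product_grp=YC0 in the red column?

1725

Rows with product=CV0, product_grp=YC0 and color=red: stock values are 318, 662, 634, 111.
318 + 662 + 634 + 111 = 1725.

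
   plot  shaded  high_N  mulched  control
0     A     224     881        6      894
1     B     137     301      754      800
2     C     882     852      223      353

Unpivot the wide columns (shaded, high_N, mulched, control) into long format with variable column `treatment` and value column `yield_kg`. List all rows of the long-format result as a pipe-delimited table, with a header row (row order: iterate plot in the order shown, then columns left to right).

| plot | treatment | yield_kg |
| A | shaded | 224 |
| A | high_N | 881 |
| A | mulched | 6 |
| A | control | 894 |
| B | shaded | 137 |
| B | high_N | 301 |
| B | mulched | 754 |
| B | control | 800 |
| C | shaded | 882 |
| C | high_N | 852 |
| C | mulched | 223 |
| C | control | 353 |

Each (plot, column) pair becomes one row: 3 × 4 = 12 rows.
For example, (A, shaded) → yield_kg=224.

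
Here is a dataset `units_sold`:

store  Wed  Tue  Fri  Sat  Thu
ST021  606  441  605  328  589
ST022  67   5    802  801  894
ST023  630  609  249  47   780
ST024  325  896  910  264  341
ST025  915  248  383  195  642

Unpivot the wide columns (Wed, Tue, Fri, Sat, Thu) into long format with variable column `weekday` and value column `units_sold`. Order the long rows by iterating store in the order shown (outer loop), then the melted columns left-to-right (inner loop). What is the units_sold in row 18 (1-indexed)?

910

25 rows total (5 × 5). Row 18: index ⌊(18-1)/5⌋ = 3 into store → ST024; (18-1) mod 5 = 2 into the melted columns → Fri.
So row 18 is (ST024, Fri, 910); units_sold = 910.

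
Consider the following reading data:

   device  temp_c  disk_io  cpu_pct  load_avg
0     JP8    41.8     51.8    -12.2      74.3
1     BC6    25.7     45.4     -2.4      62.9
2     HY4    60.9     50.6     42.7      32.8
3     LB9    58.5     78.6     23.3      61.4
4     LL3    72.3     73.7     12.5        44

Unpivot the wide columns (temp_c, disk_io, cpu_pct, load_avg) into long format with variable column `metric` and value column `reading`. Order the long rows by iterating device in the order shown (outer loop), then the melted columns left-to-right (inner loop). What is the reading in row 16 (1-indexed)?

20 rows total (5 × 4). Row 16: index ⌊(16-1)/4⌋ = 3 into device → LB9; (16-1) mod 4 = 3 into the melted columns → load_avg.
So row 16 is (LB9, load_avg, 61.4); reading = 61.4.

61.4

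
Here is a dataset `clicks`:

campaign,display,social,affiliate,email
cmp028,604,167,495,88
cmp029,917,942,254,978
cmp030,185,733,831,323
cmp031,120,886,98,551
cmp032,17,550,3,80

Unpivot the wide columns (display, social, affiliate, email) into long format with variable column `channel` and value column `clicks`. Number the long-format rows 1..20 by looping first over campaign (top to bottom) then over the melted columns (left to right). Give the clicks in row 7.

254

20 rows total (5 × 4). Row 7: index ⌊(7-1)/4⌋ = 1 into campaign → cmp029; (7-1) mod 4 = 2 into the melted columns → affiliate.
So row 7 is (cmp029, affiliate, 254); clicks = 254.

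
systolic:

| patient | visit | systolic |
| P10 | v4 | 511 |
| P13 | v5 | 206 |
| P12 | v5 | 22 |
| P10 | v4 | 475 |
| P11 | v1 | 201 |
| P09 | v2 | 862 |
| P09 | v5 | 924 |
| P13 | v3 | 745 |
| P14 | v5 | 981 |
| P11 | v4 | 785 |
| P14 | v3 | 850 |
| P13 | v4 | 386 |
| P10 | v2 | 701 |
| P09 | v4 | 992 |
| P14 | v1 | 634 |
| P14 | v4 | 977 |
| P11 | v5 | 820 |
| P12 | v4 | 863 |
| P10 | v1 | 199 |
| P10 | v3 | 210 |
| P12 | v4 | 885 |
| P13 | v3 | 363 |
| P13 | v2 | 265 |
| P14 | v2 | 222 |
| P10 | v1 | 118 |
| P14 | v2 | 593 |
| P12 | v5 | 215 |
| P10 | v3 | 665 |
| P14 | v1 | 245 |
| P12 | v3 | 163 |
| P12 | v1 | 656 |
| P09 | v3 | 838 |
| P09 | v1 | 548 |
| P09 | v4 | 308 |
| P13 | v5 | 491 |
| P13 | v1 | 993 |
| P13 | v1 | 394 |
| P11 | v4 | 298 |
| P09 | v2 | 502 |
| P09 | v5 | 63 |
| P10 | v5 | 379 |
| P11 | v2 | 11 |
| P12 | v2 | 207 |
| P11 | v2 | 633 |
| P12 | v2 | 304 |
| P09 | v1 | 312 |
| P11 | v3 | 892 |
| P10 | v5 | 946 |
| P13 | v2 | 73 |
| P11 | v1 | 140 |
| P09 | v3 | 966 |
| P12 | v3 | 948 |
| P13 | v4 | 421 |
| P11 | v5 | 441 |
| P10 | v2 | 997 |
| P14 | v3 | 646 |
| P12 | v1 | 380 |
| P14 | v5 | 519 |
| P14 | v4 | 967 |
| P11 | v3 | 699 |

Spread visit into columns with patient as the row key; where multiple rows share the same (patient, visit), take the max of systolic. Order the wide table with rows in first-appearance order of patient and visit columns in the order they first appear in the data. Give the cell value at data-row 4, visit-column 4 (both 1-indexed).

633

With rows in first-appearance order of patient, row 4 is patient=P11. visit columns in first-appearance order: v4, v5, v1, v2, v3; column 4 is v2.
Long rows with patient=P11, visit=v2: max(11, 633) = 633.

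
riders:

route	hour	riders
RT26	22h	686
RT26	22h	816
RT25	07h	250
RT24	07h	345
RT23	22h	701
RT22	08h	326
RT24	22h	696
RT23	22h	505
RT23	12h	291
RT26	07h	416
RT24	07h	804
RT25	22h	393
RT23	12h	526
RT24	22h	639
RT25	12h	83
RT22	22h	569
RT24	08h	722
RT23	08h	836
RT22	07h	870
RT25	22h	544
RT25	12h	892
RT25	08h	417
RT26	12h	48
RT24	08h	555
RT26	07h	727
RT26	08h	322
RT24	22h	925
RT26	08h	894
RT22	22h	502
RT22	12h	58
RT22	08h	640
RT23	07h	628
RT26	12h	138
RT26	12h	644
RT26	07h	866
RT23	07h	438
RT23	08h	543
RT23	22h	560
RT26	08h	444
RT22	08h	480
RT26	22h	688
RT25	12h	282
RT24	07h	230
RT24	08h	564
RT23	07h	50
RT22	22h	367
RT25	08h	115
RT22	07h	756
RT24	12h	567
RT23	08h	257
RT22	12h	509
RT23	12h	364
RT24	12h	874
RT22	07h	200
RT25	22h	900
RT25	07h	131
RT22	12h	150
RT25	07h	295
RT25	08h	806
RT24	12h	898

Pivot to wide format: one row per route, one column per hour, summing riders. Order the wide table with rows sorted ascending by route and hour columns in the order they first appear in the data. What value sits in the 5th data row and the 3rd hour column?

With rows sorted ascending by route, row 5 is route=RT26. hour columns in first-appearance order: 22h, 07h, 08h, 12h; column 3 is 08h.
Long rows with route=RT26, hour=08h: 322 + 894 + 444 = 1660.

1660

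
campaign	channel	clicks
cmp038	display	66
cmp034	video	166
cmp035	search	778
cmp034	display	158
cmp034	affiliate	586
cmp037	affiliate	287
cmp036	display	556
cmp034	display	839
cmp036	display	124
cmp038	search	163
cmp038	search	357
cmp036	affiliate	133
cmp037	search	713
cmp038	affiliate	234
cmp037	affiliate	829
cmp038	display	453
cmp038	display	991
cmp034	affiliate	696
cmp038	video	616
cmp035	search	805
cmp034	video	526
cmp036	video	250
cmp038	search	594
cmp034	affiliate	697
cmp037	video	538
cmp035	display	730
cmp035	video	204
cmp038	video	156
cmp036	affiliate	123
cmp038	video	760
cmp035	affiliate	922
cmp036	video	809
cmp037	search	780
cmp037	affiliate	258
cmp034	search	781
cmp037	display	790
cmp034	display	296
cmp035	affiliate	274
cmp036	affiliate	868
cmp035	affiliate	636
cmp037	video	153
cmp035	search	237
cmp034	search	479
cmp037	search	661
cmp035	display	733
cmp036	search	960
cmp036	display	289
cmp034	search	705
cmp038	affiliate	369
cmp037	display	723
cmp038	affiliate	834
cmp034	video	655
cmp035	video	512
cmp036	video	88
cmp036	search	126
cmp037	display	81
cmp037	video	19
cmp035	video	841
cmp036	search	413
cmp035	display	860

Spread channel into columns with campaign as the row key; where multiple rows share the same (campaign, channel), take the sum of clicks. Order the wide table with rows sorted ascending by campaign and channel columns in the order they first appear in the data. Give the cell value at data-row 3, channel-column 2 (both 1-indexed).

1147

With rows sorted ascending by campaign, row 3 is campaign=cmp036. channel columns in first-appearance order: display, video, search, affiliate; column 2 is video.
Long rows with campaign=cmp036, channel=video: 250 + 809 + 88 = 1147.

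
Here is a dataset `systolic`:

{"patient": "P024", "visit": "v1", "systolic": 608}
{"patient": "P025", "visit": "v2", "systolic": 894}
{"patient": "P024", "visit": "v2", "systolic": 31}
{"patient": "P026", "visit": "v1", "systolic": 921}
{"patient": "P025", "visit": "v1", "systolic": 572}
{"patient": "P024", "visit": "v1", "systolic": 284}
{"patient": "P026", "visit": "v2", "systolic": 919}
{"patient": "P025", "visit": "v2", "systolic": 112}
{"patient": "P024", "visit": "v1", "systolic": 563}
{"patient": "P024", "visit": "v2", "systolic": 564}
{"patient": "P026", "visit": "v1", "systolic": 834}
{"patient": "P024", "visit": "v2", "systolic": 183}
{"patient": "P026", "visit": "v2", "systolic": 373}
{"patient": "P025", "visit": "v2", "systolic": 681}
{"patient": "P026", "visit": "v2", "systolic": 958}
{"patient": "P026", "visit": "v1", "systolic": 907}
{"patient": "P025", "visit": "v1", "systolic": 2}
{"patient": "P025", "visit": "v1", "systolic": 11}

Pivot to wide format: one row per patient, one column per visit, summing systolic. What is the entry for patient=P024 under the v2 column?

778

Rows with patient=P024 and visit=v2: systolic values are 31, 564, 183.
31 + 564 + 183 = 778.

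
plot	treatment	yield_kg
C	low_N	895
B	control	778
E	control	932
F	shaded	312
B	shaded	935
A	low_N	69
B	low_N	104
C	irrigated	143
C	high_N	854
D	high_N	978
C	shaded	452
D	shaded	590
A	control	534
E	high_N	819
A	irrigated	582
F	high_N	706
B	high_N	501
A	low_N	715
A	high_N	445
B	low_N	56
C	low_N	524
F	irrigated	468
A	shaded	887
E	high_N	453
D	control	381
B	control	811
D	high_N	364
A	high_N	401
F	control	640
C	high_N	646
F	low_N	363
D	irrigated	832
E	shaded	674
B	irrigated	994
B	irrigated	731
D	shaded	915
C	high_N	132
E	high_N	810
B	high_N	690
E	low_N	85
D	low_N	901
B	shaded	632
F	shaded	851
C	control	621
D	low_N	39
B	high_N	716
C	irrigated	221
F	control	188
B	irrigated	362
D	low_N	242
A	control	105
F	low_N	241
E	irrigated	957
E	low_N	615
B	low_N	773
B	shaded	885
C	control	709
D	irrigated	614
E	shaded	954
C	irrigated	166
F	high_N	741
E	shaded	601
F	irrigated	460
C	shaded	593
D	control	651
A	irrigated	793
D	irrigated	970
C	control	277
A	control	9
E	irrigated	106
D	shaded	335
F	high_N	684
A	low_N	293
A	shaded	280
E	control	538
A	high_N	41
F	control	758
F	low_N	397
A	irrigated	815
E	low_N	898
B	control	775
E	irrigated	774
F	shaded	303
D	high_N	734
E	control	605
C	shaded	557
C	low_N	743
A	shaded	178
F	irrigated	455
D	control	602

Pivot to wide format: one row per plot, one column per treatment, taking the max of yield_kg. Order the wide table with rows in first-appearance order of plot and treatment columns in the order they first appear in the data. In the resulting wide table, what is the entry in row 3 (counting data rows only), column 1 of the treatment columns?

With rows in first-appearance order of plot, row 3 is plot=E. treatment columns in first-appearance order: low_N, control, shaded, irrigated, high_N; column 1 is low_N.
Long rows with plot=E, treatment=low_N: max(85, 615, 898) = 898.

898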